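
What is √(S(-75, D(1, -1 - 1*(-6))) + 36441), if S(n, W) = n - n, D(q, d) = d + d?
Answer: 3*√4049 ≈ 190.90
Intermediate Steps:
D(q, d) = 2*d
S(n, W) = 0
√(S(-75, D(1, -1 - 1*(-6))) + 36441) = √(0 + 36441) = √36441 = 3*√4049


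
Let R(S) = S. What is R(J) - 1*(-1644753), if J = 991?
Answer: 1645744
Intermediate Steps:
R(J) - 1*(-1644753) = 991 - 1*(-1644753) = 991 + 1644753 = 1645744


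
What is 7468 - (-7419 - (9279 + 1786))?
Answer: 25952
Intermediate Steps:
7468 - (-7419 - (9279 + 1786)) = 7468 - (-7419 - 1*11065) = 7468 - (-7419 - 11065) = 7468 - 1*(-18484) = 7468 + 18484 = 25952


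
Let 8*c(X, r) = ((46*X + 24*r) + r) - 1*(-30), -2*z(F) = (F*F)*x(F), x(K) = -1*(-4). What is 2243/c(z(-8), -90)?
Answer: -4486/2027 ≈ -2.2131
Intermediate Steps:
x(K) = 4
z(F) = -2*F² (z(F) = -F*F*4/2 = -F²*4/2 = -2*F²)
c(X, r) = 15/4 + 23*X/4 + 25*r/8 (c(X, r) = (((46*X + 24*r) + r) - 1*(-30))/8 = (((24*r + 46*X) + r) + 30)/8 = ((25*r + 46*X) + 30)/8 = (30 + 25*r + 46*X)/8 = 15/4 + 23*X/4 + 25*r/8)
2243/c(z(-8), -90) = 2243/(15/4 + 23*(-2*(-8)²)/4 + (25/8)*(-90)) = 2243/(15/4 + 23*(-2*64)/4 - 1125/4) = 2243/(15/4 + (23/4)*(-128) - 1125/4) = 2243/(15/4 - 736 - 1125/4) = 2243/(-2027/2) = 2243*(-2/2027) = -4486/2027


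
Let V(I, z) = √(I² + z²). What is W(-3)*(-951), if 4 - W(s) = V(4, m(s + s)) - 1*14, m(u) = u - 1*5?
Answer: -17118 + 951*√137 ≈ -5986.8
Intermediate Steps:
m(u) = -5 + u (m(u) = u - 5 = -5 + u)
W(s) = 18 - √(16 + (-5 + 2*s)²) (W(s) = 4 - (√(4² + (-5 + (s + s))²) - 1*14) = 4 - (√(16 + (-5 + 2*s)²) - 14) = 4 - (-14 + √(16 + (-5 + 2*s)²)) = 4 + (14 - √(16 + (-5 + 2*s)²)) = 18 - √(16 + (-5 + 2*s)²))
W(-3)*(-951) = (18 - √(16 + (-5 + 2*(-3))²))*(-951) = (18 - √(16 + (-5 - 6)²))*(-951) = (18 - √(16 + (-11)²))*(-951) = (18 - √(16 + 121))*(-951) = (18 - √137)*(-951) = -17118 + 951*√137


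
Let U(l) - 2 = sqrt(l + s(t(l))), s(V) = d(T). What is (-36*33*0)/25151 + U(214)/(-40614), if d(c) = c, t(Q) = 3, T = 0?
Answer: -1/20307 - sqrt(214)/40614 ≈ -0.00040943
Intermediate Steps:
s(V) = 0
U(l) = 2 + sqrt(l) (U(l) = 2 + sqrt(l + 0) = 2 + sqrt(l))
(-36*33*0)/25151 + U(214)/(-40614) = (-36*33*0)/25151 + (2 + sqrt(214))/(-40614) = -1188*0*(1/25151) + (2 + sqrt(214))*(-1/40614) = 0*(1/25151) + (-1/20307 - sqrt(214)/40614) = 0 + (-1/20307 - sqrt(214)/40614) = -1/20307 - sqrt(214)/40614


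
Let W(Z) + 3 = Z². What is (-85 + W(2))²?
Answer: 7056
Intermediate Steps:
W(Z) = -3 + Z²
(-85 + W(2))² = (-85 + (-3 + 2²))² = (-85 + (-3 + 4))² = (-85 + 1)² = (-84)² = 7056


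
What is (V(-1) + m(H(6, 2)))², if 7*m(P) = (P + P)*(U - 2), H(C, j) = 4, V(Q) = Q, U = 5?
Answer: 289/49 ≈ 5.8980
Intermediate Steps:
m(P) = 6*P/7 (m(P) = ((P + P)*(5 - 2))/7 = ((2*P)*3)/7 = (6*P)/7 = 6*P/7)
(V(-1) + m(H(6, 2)))² = (-1 + (6/7)*4)² = (-1 + 24/7)² = (17/7)² = 289/49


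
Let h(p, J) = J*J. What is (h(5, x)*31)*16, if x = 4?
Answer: 7936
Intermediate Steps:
h(p, J) = J²
(h(5, x)*31)*16 = (4²*31)*16 = (16*31)*16 = 496*16 = 7936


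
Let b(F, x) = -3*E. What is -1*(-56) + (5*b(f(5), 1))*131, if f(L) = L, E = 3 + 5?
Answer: -15664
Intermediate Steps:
E = 8
b(F, x) = -24 (b(F, x) = -3*8 = -24)
-1*(-56) + (5*b(f(5), 1))*131 = -1*(-56) + (5*(-24))*131 = 56 - 120*131 = 56 - 15720 = -15664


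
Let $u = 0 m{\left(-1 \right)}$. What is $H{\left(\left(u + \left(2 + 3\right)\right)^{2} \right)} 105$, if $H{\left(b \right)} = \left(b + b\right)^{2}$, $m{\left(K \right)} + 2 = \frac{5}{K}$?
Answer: $262500$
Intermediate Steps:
$m{\left(K \right)} = -2 + \frac{5}{K}$
$u = 0$ ($u = 0 \left(-2 + \frac{5}{-1}\right) = 0 \left(-2 + 5 \left(-1\right)\right) = 0 \left(-2 - 5\right) = 0 \left(-7\right) = 0$)
$H{\left(b \right)} = 4 b^{2}$ ($H{\left(b \right)} = \left(2 b\right)^{2} = 4 b^{2}$)
$H{\left(\left(u + \left(2 + 3\right)\right)^{2} \right)} 105 = 4 \left(\left(0 + \left(2 + 3\right)\right)^{2}\right)^{2} \cdot 105 = 4 \left(\left(0 + 5\right)^{2}\right)^{2} \cdot 105 = 4 \left(5^{2}\right)^{2} \cdot 105 = 4 \cdot 25^{2} \cdot 105 = 4 \cdot 625 \cdot 105 = 2500 \cdot 105 = 262500$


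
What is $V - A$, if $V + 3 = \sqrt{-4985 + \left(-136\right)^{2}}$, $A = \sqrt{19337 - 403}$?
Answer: $-3 + \sqrt{13511} - \sqrt{18934} \approx -24.364$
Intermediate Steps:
$A = \sqrt{18934}$ ($A = \sqrt{19337 - 403} = \sqrt{18934} \approx 137.6$)
$V = -3 + \sqrt{13511}$ ($V = -3 + \sqrt{-4985 + \left(-136\right)^{2}} = -3 + \sqrt{-4985 + 18496} = -3 + \sqrt{13511} \approx 113.24$)
$V - A = \left(-3 + \sqrt{13511}\right) - \sqrt{18934} = -3 + \sqrt{13511} - \sqrt{18934}$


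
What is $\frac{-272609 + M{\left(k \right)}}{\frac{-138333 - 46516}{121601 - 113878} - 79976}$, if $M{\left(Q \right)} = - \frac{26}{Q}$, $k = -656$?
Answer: $\frac{690557752297}{202651355016} \approx 3.4076$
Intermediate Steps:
$\frac{-272609 + M{\left(k \right)}}{\frac{-138333 - 46516}{121601 - 113878} - 79976} = \frac{-272609 - \frac{26}{-656}}{\frac{-138333 - 46516}{121601 - 113878} - 79976} = \frac{-272609 - - \frac{13}{328}}{- \frac{184849}{7723} - 79976} = \frac{-272609 + \frac{13}{328}}{\left(-184849\right) \frac{1}{7723} - 79976} = - \frac{89415739}{328 \left(- \frac{184849}{7723} - 79976\right)} = - \frac{89415739}{328 \left(- \frac{617839497}{7723}\right)} = \left(- \frac{89415739}{328}\right) \left(- \frac{7723}{617839497}\right) = \frac{690557752297}{202651355016}$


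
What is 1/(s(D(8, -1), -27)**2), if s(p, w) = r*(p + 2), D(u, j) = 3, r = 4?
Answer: 1/400 ≈ 0.0025000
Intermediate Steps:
s(p, w) = 8 + 4*p (s(p, w) = 4*(p + 2) = 4*(2 + p) = 8 + 4*p)
1/(s(D(8, -1), -27)**2) = 1/((8 + 4*3)**2) = 1/((8 + 12)**2) = 1/(20**2) = 1/400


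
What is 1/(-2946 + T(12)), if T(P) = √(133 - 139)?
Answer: -491/1446487 - I*√6/8678922 ≈ -0.00033944 - 2.8223e-7*I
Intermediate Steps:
T(P) = I*√6 (T(P) = √(-6) = I*√6)
1/(-2946 + T(12)) = 1/(-2946 + I*√6)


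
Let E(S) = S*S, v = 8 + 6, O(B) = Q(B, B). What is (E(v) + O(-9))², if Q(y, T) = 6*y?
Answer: 20164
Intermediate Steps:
O(B) = 6*B
v = 14
E(S) = S²
(E(v) + O(-9))² = (14² + 6*(-9))² = (196 - 54)² = 142² = 20164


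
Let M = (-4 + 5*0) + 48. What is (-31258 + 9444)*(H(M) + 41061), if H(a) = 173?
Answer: -899478476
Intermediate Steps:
M = 44 (M = (-4 + 0) + 48 = -4 + 48 = 44)
(-31258 + 9444)*(H(M) + 41061) = (-31258 + 9444)*(173 + 41061) = -21814*41234 = -899478476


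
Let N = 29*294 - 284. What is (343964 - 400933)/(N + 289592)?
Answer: -56969/297834 ≈ -0.19128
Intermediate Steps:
N = 8242 (N = 8526 - 284 = 8242)
(343964 - 400933)/(N + 289592) = (343964 - 400933)/(8242 + 289592) = -56969/297834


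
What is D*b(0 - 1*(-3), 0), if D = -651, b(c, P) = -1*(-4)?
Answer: -2604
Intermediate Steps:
b(c, P) = 4
D*b(0 - 1*(-3), 0) = -651*4 = -2604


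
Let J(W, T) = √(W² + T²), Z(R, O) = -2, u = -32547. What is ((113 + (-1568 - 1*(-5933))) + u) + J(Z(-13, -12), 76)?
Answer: -28069 + 34*√5 ≈ -27993.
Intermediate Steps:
J(W, T) = √(T² + W²)
((113 + (-1568 - 1*(-5933))) + u) + J(Z(-13, -12), 76) = ((113 + (-1568 - 1*(-5933))) - 32547) + √(76² + (-2)²) = ((113 + (-1568 + 5933)) - 32547) + √(5776 + 4) = ((113 + 4365) - 32547) + √5780 = (4478 - 32547) + 34*√5 = -28069 + 34*√5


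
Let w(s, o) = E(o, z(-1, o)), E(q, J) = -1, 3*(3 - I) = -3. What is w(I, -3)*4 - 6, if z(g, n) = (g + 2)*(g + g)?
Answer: -10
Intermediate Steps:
I = 4 (I = 3 - 1/3*(-3) = 3 + 1 = 4)
z(g, n) = 2*g*(2 + g) (z(g, n) = (2 + g)*(2*g) = 2*g*(2 + g))
w(s, o) = -1
w(I, -3)*4 - 6 = -1*4 - 6 = -4 - 6 = -10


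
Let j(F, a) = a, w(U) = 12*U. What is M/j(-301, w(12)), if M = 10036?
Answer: 2509/36 ≈ 69.694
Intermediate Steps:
M/j(-301, w(12)) = 10036/((12*12)) = 10036/144 = 10036*(1/144) = 2509/36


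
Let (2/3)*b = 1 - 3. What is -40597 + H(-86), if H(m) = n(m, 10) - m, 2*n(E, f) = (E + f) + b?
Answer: -81101/2 ≈ -40551.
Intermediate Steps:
b = -3 (b = 3*(1 - 3)/2 = (3/2)*(-2) = -3)
n(E, f) = -3/2 + E/2 + f/2 (n(E, f) = ((E + f) - 3)/2 = (-3 + E + f)/2 = -3/2 + E/2 + f/2)
H(m) = 7/2 - m/2 (H(m) = (-3/2 + m/2 + (½)*10) - m = (-3/2 + m/2 + 5) - m = (7/2 + m/2) - m = 7/2 - m/2)
-40597 + H(-86) = -40597 + (7/2 - ½*(-86)) = -40597 + (7/2 + 43) = -40597 + 93/2 = -81101/2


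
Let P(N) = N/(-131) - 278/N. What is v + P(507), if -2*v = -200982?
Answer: 6674017280/66417 ≈ 1.0049e+5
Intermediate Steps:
v = 100491 (v = -½*(-200982) = 100491)
P(N) = -278/N - N/131 (P(N) = N*(-1/131) - 278/N = -N/131 - 278/N = -278/N - N/131)
v + P(507) = 100491 + (-278/507 - 1/131*507) = 100491 + (-278*1/507 - 507/131) = 100491 + (-278/507 - 507/131) = 100491 - 293467/66417 = 6674017280/66417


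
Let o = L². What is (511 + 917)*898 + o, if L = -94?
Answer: 1291180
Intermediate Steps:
o = 8836 (o = (-94)² = 8836)
(511 + 917)*898 + o = (511 + 917)*898 + 8836 = 1428*898 + 8836 = 1282344 + 8836 = 1291180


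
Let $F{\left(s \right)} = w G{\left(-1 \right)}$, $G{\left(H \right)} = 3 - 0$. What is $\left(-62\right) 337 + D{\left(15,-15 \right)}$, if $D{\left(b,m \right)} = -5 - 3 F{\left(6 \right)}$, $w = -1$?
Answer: $-20890$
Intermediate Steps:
$G{\left(H \right)} = 3$ ($G{\left(H \right)} = 3 + 0 = 3$)
$F{\left(s \right)} = -3$ ($F{\left(s \right)} = \left(-1\right) 3 = -3$)
$D{\left(b,m \right)} = 4$ ($D{\left(b,m \right)} = -5 - -9 = -5 + 9 = 4$)
$\left(-62\right) 337 + D{\left(15,-15 \right)} = \left(-62\right) 337 + 4 = -20894 + 4 = -20890$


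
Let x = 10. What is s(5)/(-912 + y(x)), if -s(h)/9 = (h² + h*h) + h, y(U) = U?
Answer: 45/82 ≈ 0.54878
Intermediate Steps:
s(h) = -18*h² - 9*h (s(h) = -9*((h² + h*h) + h) = -9*((h² + h²) + h) = -9*(2*h² + h) = -9*(h + 2*h²) = -18*h² - 9*h)
s(5)/(-912 + y(x)) = (-9*5*(1 + 2*5))/(-912 + 10) = (-9*5*(1 + 10))/(-902) = -(-9)*5*11/902 = -1/902*(-495) = 45/82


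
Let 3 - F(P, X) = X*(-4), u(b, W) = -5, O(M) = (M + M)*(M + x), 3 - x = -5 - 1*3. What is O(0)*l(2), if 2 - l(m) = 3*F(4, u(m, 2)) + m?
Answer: 0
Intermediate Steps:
x = 11 (x = 3 - (-5 - 1*3) = 3 - (-5 - 3) = 3 - 1*(-8) = 3 + 8 = 11)
O(M) = 2*M*(11 + M) (O(M) = (M + M)*(M + 11) = (2*M)*(11 + M) = 2*M*(11 + M))
F(P, X) = 3 + 4*X (F(P, X) = 3 - X*(-4) = 3 - (-4)*X = 3 + 4*X)
l(m) = 53 - m (l(m) = 2 - (3*(3 + 4*(-5)) + m) = 2 - (3*(3 - 20) + m) = 2 - (3*(-17) + m) = 2 - (-51 + m) = 2 + (51 - m) = 53 - m)
O(0)*l(2) = (2*0*(11 + 0))*(53 - 1*2) = (2*0*11)*(53 - 2) = 0*51 = 0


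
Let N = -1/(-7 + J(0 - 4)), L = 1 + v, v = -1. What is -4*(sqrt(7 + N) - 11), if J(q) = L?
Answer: 44 - 20*sqrt(14)/7 ≈ 33.310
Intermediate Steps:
L = 0 (L = 1 - 1 = 0)
J(q) = 0
N = 1/7 (N = -1/(-7 + 0) = -1/(-7) = -1*(-1/7) = 1/7 ≈ 0.14286)
-4*(sqrt(7 + N) - 11) = -4*(sqrt(7 + 1/7) - 11) = -4*(sqrt(50/7) - 11) = -4*(5*sqrt(14)/7 - 11) = -4*(-11 + 5*sqrt(14)/7) = 44 - 20*sqrt(14)/7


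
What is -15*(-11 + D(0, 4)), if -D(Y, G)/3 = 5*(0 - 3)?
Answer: -510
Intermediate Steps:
D(Y, G) = 45 (D(Y, G) = -15*(0 - 3) = -15*(-3) = -3*(-15) = 45)
-15*(-11 + D(0, 4)) = -15*(-11 + 45) = -15*34 = -510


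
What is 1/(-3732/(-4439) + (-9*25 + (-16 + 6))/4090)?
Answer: 3631102/2844143 ≈ 1.2767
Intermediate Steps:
1/(-3732/(-4439) + (-9*25 + (-16 + 6))/4090) = 1/(-3732*(-1/4439) + (-225 - 10)*(1/4090)) = 1/(3732/4439 - 235*1/4090) = 1/(3732/4439 - 47/818) = 1/(2844143/3631102) = 3631102/2844143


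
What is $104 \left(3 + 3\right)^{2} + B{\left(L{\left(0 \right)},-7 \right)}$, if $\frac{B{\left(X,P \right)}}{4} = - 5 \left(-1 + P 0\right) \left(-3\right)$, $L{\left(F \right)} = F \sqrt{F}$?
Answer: $3684$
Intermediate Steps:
$L{\left(F \right)} = F^{\frac{3}{2}}$
$B{\left(X,P \right)} = -60$ ($B{\left(X,P \right)} = 4 - 5 \left(-1 + P 0\right) \left(-3\right) = 4 - 5 \left(-1 + 0\right) \left(-3\right) = 4 \left(-5\right) \left(-1\right) \left(-3\right) = 4 \cdot 5 \left(-3\right) = 4 \left(-15\right) = -60$)
$104 \left(3 + 3\right)^{2} + B{\left(L{\left(0 \right)},-7 \right)} = 104 \left(3 + 3\right)^{2} - 60 = 104 \cdot 6^{2} - 60 = 104 \cdot 36 - 60 = 3744 - 60 = 3684$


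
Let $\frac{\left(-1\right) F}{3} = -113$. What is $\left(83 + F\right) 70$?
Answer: $29540$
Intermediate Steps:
$F = 339$ ($F = \left(-3\right) \left(-113\right) = 339$)
$\left(83 + F\right) 70 = \left(83 + 339\right) 70 = 422 \cdot 70 = 29540$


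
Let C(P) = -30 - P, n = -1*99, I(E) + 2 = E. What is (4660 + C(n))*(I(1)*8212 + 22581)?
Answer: 67951001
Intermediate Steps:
I(E) = -2 + E
n = -99
(4660 + C(n))*(I(1)*8212 + 22581) = (4660 + (-30 - 1*(-99)))*((-2 + 1)*8212 + 22581) = (4660 + (-30 + 99))*(-1*8212 + 22581) = (4660 + 69)*(-8212 + 22581) = 4729*14369 = 67951001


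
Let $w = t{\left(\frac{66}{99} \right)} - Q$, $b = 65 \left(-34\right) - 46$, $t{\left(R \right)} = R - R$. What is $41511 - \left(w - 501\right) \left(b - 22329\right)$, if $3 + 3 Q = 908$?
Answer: $-19692049$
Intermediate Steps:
$t{\left(R \right)} = 0$
$Q = \frac{905}{3}$ ($Q = -1 + \frac{1}{3} \cdot 908 = -1 + \frac{908}{3} = \frac{905}{3} \approx 301.67$)
$b = -2256$ ($b = -2210 - 46 = -2256$)
$w = - \frac{905}{3}$ ($w = 0 - \frac{905}{3} = - \frac{905}{3} \approx -301.67$)
$41511 - \left(w - 501\right) \left(b - 22329\right) = 41511 - \left(- \frac{905}{3} - 501\right) \left(-2256 - 22329\right) = 41511 - \left(- \frac{2408}{3}\right) \left(-24585\right) = 41511 - 19733560 = -19692049$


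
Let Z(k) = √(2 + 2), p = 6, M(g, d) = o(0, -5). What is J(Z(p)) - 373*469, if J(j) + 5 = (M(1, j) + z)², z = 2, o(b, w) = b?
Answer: -174938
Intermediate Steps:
M(g, d) = 0
Z(k) = 2 (Z(k) = √4 = 2)
J(j) = -1 (J(j) = -5 + (0 + 2)² = -5 + 2² = -5 + 4 = -1)
J(Z(p)) - 373*469 = -1 - 373*469 = -1 - 174937 = -174938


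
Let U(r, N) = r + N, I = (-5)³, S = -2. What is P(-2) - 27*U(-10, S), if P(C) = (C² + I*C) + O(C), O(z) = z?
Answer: 576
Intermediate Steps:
I = -125
P(C) = C² - 124*C (P(C) = (C² - 125*C) + C = C² - 124*C)
U(r, N) = N + r
P(-2) - 27*U(-10, S) = -2*(-124 - 2) - 27*(-2 - 10) = -2*(-126) - 27*(-12) = 252 + 324 = 576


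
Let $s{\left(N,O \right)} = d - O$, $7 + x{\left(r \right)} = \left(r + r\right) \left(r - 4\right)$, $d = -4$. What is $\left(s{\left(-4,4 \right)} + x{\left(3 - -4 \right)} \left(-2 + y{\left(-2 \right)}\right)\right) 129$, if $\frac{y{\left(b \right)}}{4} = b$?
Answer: $-46182$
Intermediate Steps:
$y{\left(b \right)} = 4 b$
$x{\left(r \right)} = -7 + 2 r \left(-4 + r\right)$ ($x{\left(r \right)} = -7 + \left(r + r\right) \left(r - 4\right) = -7 + 2 r \left(-4 + r\right)$)
$s{\left(N,O \right)} = -4 - O$
$\left(s{\left(-4,4 \right)} + x{\left(3 - -4 \right)} \left(-2 + y{\left(-2 \right)}\right)\right) 129 = \left(\left(-4 - 4\right) + \left(-7 - 8 \left(3 - -4\right) + 2 \left(3 - -4\right)^{2}\right) \left(-2 + 4 \left(-2\right)\right)\right) 129 = \left(\left(-4 - 4\right) + \left(-7 - 8 \left(3 + 4\right) + 2 \left(3 + 4\right)^{2}\right) \left(-2 - 8\right)\right) 129 = \left(-8 + \left(-7 - 56 + 2 \cdot 7^{2}\right) \left(-10\right)\right) 129 = \left(-8 + \left(-7 - 56 + 2 \cdot 49\right) \left(-10\right)\right) 129 = \left(-8 + \left(-7 - 56 + 98\right) \left(-10\right)\right) 129 = \left(-8 + 35 \left(-10\right)\right) 129 = \left(-8 - 350\right) 129 = \left(-358\right) 129 = -46182$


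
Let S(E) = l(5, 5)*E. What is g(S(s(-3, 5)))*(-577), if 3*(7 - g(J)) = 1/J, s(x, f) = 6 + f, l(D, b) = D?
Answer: -665858/165 ≈ -4035.5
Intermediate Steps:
S(E) = 5*E
g(J) = 7 - 1/(3*J)
g(S(s(-3, 5)))*(-577) = (7 - 1/(5*(6 + 5))/3)*(-577) = (7 - 1/(3*(5*11)))*(-577) = (7 - 1/3/55)*(-577) = (7 - 1/3*1/55)*(-577) = (7 - 1/165)*(-577) = (1154/165)*(-577) = -665858/165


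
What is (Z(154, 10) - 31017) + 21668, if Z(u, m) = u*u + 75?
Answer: 14442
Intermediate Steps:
Z(u, m) = 75 + u² (Z(u, m) = u² + 75 = 75 + u²)
(Z(154, 10) - 31017) + 21668 = ((75 + 154²) - 31017) + 21668 = ((75 + 23716) - 31017) + 21668 = (23791 - 31017) + 21668 = -7226 + 21668 = 14442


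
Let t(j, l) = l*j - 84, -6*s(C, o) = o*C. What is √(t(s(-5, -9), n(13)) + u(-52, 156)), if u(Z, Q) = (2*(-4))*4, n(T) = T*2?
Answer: I*√311 ≈ 17.635*I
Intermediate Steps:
n(T) = 2*T
s(C, o) = -C*o/6 (s(C, o) = -o*C/6 = -C*o/6)
u(Z, Q) = -32 (u(Z, Q) = -8*4 = -32)
t(j, l) = -84 + j*l (t(j, l) = j*l - 84 = -84 + j*l)
√(t(s(-5, -9), n(13)) + u(-52, 156)) = √((-84 + (-⅙*(-5)*(-9))*(2*13)) - 32) = √((-84 - 15/2*26) - 32) = √((-84 - 195) - 32) = √(-279 - 32) = √(-311) = I*√311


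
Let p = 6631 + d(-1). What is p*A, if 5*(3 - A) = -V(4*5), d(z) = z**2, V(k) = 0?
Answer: 19896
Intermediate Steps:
A = 3 (A = 3 - (-1)*0/5 = 3 - 1/5*0 = 3 + 0 = 3)
p = 6632 (p = 6631 + (-1)**2 = 6631 + 1 = 6632)
p*A = 6632*3 = 19896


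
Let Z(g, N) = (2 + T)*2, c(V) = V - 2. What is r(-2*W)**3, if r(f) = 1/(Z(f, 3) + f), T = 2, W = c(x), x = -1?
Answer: 1/2744 ≈ 0.00036443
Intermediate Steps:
c(V) = -2 + V
W = -3 (W = -2 - 1 = -3)
Z(g, N) = 8 (Z(g, N) = (2 + 2)*2 = 4*2 = 8)
r(f) = 1/(8 + f)
r(-2*W)**3 = (1/(8 - 2*(-3)))**3 = (1/(8 + 6))**3 = (1/14)**3 = 1/2744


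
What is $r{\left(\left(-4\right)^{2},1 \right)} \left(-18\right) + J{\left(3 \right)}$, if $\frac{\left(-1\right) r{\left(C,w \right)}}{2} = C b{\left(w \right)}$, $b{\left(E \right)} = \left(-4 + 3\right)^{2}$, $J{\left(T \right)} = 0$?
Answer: $576$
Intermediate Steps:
$b{\left(E \right)} = 1$ ($b{\left(E \right)} = \left(-1\right)^{2} = 1$)
$r{\left(C,w \right)} = - 2 C$ ($r{\left(C,w \right)} = - 2 C 1 = - 2 C$)
$r{\left(\left(-4\right)^{2},1 \right)} \left(-18\right) + J{\left(3 \right)} = - 2 \left(-4\right)^{2} \left(-18\right) + 0 = \left(-2\right) 16 \left(-18\right) + 0 = \left(-32\right) \left(-18\right) + 0 = 576 + 0 = 576$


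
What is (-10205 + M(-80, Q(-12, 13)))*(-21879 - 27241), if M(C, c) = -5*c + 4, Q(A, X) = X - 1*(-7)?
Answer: 505985120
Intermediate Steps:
Q(A, X) = 7 + X (Q(A, X) = X + 7 = 7 + X)
M(C, c) = 4 - 5*c
(-10205 + M(-80, Q(-12, 13)))*(-21879 - 27241) = (-10205 + (4 - 5*(7 + 13)))*(-21879 - 27241) = (-10205 + (4 - 5*20))*(-49120) = (-10205 + (4 - 100))*(-49120) = (-10205 - 96)*(-49120) = -10301*(-49120) = 505985120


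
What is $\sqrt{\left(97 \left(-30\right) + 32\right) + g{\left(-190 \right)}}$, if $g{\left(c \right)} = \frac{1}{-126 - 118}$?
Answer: $\frac{i \sqrt{42836213}}{122} \approx 53.647 i$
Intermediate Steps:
$g{\left(c \right)} = - \frac{1}{244}$ ($g{\left(c \right)} = \frac{1}{-244} = - \frac{1}{244}$)
$\sqrt{\left(97 \left(-30\right) + 32\right) + g{\left(-190 \right)}} = \sqrt{\left(97 \left(-30\right) + 32\right) - \frac{1}{244}} = \sqrt{\left(-2910 + 32\right) - \frac{1}{244}} = \sqrt{-2878 - \frac{1}{244}} = \sqrt{- \frac{702233}{244}} = \frac{i \sqrt{42836213}}{122}$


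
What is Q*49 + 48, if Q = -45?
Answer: -2157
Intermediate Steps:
Q*49 + 48 = -45*49 + 48 = -2205 + 48 = -2157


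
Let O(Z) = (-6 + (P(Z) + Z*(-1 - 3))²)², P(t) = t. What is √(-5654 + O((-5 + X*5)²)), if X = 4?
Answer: √207588667507 ≈ 4.5562e+5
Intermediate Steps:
O(Z) = (-6 + 9*Z²)² (O(Z) = (-6 + (Z + Z*(-1 - 3))²)² = (-6 + (Z + Z*(-4))²)² = (-6 + (Z - 4*Z)²)² = (-6 + (-3*Z)²)² = (-6 + 9*Z²)²)
√(-5654 + O((-5 + X*5)²)) = √(-5654 + 9*(-2 + 3*((-5 + 4*5)²)²)²) = √(-5654 + 9*(-2 + 3*((-5 + 20)²)²)²) = √(-5654 + 9*(-2 + 3*(15²)²)²) = √(-5654 + 9*(-2 + 3*225²)²) = √(-5654 + 9*(-2 + 3*50625)²) = √(-5654 + 9*(-2 + 151875)²) = √(-5654 + 9*151873²) = √(-5654 + 9*23065408129) = √(-5654 + 207588673161) = √207588667507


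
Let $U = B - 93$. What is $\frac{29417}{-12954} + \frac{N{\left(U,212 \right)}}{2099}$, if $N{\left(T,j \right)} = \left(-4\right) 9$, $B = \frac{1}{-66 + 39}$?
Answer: $- \frac{62212627}{27190446} \approx -2.288$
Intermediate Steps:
$B = - \frac{1}{27}$ ($B = \frac{1}{-27} = - \frac{1}{27} \approx -0.037037$)
$U = - \frac{2512}{27}$ ($U = - \frac{1}{27} - 93 = - \frac{2512}{27} \approx -93.037$)
$N{\left(T,j \right)} = -36$
$\frac{29417}{-12954} + \frac{N{\left(U,212 \right)}}{2099} = \frac{29417}{-12954} - \frac{36}{2099} = 29417 \left(- \frac{1}{12954}\right) - \frac{36}{2099} = - \frac{29417}{12954} - \frac{36}{2099} = - \frac{62212627}{27190446}$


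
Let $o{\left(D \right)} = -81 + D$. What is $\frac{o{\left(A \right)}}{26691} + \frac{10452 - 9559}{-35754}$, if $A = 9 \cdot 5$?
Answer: $- \frac{8374069}{318103338} \approx -0.026325$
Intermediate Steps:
$A = 45$
$\frac{o{\left(A \right)}}{26691} + \frac{10452 - 9559}{-35754} = \frac{-81 + 45}{26691} + \frac{10452 - 9559}{-35754} = \left(-36\right) \frac{1}{26691} + \left(10452 - 9559\right) \left(- \frac{1}{35754}\right) = - \frac{12}{8897} + 893 \left(- \frac{1}{35754}\right) = - \frac{12}{8897} - \frac{893}{35754} = - \frac{8374069}{318103338}$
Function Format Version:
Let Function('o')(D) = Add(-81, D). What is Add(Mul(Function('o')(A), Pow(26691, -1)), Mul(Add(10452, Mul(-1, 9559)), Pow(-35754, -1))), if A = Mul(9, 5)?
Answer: Rational(-8374069, 318103338) ≈ -0.026325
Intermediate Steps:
A = 45
Add(Mul(Function('o')(A), Pow(26691, -1)), Mul(Add(10452, Mul(-1, 9559)), Pow(-35754, -1))) = Add(Mul(Add(-81, 45), Pow(26691, -1)), Mul(Add(10452, Mul(-1, 9559)), Pow(-35754, -1))) = Add(Mul(-36, Rational(1, 26691)), Mul(Add(10452, -9559), Rational(-1, 35754))) = Add(Rational(-12, 8897), Mul(893, Rational(-1, 35754))) = Add(Rational(-12, 8897), Rational(-893, 35754)) = Rational(-8374069, 318103338)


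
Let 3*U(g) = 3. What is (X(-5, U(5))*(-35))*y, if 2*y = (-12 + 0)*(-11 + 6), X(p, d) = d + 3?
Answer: -4200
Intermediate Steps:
U(g) = 1 (U(g) = (⅓)*3 = 1)
X(p, d) = 3 + d
y = 30 (y = ((-12 + 0)*(-11 + 6))/2 = (-12*(-5))/2 = (½)*60 = 30)
(X(-5, U(5))*(-35))*y = ((3 + 1)*(-35))*30 = (4*(-35))*30 = -140*30 = -4200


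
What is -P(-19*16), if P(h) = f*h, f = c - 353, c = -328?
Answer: -207024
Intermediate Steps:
f = -681 (f = -328 - 353 = -681)
P(h) = -681*h
-P(-19*16) = -(-681)*(-19*16) = -(-681)*(-304) = -1*207024 = -207024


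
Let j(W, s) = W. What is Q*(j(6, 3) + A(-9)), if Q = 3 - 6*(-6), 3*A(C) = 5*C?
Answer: -351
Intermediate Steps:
A(C) = 5*C/3 (A(C) = (5*C)/3 = 5*C/3)
Q = 39 (Q = 3 + 36 = 39)
Q*(j(6, 3) + A(-9)) = 39*(6 + (5/3)*(-9)) = 39*(6 - 15) = 39*(-9) = -351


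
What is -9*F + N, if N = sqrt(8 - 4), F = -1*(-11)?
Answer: -97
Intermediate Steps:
F = 11
N = 2 (N = sqrt(4) = 2)
-9*F + N = -9*11 + 2 = -99 + 2 = -97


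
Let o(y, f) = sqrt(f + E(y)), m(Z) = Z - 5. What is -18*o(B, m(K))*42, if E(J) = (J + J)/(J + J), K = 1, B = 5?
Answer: -756*I*sqrt(3) ≈ -1309.4*I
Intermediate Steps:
m(Z) = -5 + Z
E(J) = 1 (E(J) = (2*J)/((2*J)) = (2*J)*(1/(2*J)) = 1)
o(y, f) = sqrt(1 + f) (o(y, f) = sqrt(f + 1) = sqrt(1 + f))
-18*o(B, m(K))*42 = -18*sqrt(1 + (-5 + 1))*42 = -18*sqrt(1 - 4)*42 = -18*I*sqrt(3)*42 = -756*I*sqrt(3)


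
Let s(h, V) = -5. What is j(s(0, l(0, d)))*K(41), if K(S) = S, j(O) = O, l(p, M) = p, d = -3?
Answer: -205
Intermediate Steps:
j(s(0, l(0, d)))*K(41) = -5*41 = -205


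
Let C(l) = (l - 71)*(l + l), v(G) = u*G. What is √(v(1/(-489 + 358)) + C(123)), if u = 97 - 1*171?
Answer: √219533206/131 ≈ 113.10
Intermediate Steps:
u = -74 (u = 97 - 171 = -74)
v(G) = -74*G
C(l) = 2*l*(-71 + l) (C(l) = (-71 + l)*(2*l) = 2*l*(-71 + l))
√(v(1/(-489 + 358)) + C(123)) = √(-74/(-489 + 358) + 2*123*(-71 + 123)) = √(-74/(-131) + 2*123*52) = √(-74*(-1/131) + 12792) = √(74/131 + 12792) = √(1675826/131) = √219533206/131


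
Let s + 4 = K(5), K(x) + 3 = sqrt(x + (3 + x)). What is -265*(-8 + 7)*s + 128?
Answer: -1727 + 265*sqrt(13) ≈ -771.53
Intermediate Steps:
K(x) = -3 + sqrt(3 + 2*x) (K(x) = -3 + sqrt(x + (3 + x)) = -3 + sqrt(3 + 2*x))
s = -7 + sqrt(13) (s = -4 + (-3 + sqrt(3 + 2*5)) = -4 + (-3 + sqrt(3 + 10)) = -4 + (-3 + sqrt(13)) = -7 + sqrt(13) ≈ -3.3944)
-265*(-8 + 7)*s + 128 = -265*(-8 + 7)*(-7 + sqrt(13)) + 128 = -(-265)*(-7 + sqrt(13)) + 128 = -265*(7 - sqrt(13)) + 128 = (-1855 + 265*sqrt(13)) + 128 = -1727 + 265*sqrt(13)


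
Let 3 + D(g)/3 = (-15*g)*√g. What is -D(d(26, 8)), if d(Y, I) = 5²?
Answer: 5634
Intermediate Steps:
d(Y, I) = 25
D(g) = -9 - 45*g^(3/2) (D(g) = -9 + 3*((-15*g)*√g) = -9 + 3*(-15*g^(3/2)) = -9 - 45*g^(3/2))
-D(d(26, 8)) = -(-9 - 45*25^(3/2)) = -(-9 - 45*125) = -(-9 - 5625) = -1*(-5634) = 5634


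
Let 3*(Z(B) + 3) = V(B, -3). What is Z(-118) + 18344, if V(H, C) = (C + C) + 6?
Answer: 18341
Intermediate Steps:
V(H, C) = 6 + 2*C (V(H, C) = 2*C + 6 = 6 + 2*C)
Z(B) = -3 (Z(B) = -3 + (6 + 2*(-3))/3 = -3 + (6 - 6)/3 = -3 + (⅓)*0 = -3 + 0 = -3)
Z(-118) + 18344 = -3 + 18344 = 18341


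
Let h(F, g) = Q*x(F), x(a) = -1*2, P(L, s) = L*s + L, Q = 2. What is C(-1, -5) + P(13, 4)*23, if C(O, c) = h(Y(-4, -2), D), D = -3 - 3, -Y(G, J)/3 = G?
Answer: 1491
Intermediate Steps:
P(L, s) = L + L*s
Y(G, J) = -3*G
D = -6
x(a) = -2
h(F, g) = -4 (h(F, g) = 2*(-2) = -4)
C(O, c) = -4
C(-1, -5) + P(13, 4)*23 = -4 + (13*(1 + 4))*23 = -4 + (13*5)*23 = -4 + 65*23 = -4 + 1495 = 1491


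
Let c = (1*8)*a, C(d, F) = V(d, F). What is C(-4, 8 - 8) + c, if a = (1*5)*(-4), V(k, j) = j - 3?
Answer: -163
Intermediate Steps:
V(k, j) = -3 + j
C(d, F) = -3 + F
a = -20 (a = 5*(-4) = -20)
c = -160 (c = (1*8)*(-20) = 8*(-20) = -160)
C(-4, 8 - 8) + c = (-3 + (8 - 8)) - 160 = (-3 + 0) - 160 = -3 - 160 = -163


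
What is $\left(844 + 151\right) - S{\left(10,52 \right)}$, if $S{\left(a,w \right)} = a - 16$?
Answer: $1001$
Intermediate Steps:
$S{\left(a,w \right)} = -16 + a$ ($S{\left(a,w \right)} = a - 16 = -16 + a$)
$\left(844 + 151\right) - S{\left(10,52 \right)} = \left(844 + 151\right) - \left(-16 + 10\right) = 995 - -6 = 995 + 6 = 1001$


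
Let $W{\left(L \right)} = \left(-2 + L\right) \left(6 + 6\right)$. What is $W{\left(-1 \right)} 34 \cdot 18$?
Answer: $-22032$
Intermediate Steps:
$W{\left(L \right)} = -24 + 12 L$ ($W{\left(L \right)} = \left(-2 + L\right) 12 = -24 + 12 L$)
$W{\left(-1 \right)} 34 \cdot 18 = \left(-24 + 12 \left(-1\right)\right) 34 \cdot 18 = \left(-24 - 12\right) 34 \cdot 18 = \left(-36\right) 34 \cdot 18 = \left(-1224\right) 18 = -22032$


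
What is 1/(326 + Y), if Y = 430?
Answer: 1/756 ≈ 0.0013228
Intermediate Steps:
1/(326 + Y) = 1/(326 + 430) = 1/756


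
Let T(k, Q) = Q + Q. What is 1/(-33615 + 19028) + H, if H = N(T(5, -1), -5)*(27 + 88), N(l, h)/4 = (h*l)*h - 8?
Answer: -389181161/14587 ≈ -26680.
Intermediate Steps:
T(k, Q) = 2*Q
N(l, h) = -32 + 4*l*h² (N(l, h) = 4*((h*l)*h - 8) = 4*(l*h² - 8) = 4*(-8 + l*h²) = -32 + 4*l*h²)
H = -26680 (H = (-32 + 4*(2*(-1))*(-5)²)*(27 + 88) = (-32 + 4*(-2)*25)*115 = (-32 - 200)*115 = -232*115 = -26680)
1/(-33615 + 19028) + H = 1/(-33615 + 19028) - 26680 = 1/(-14587) - 26680 = -1/14587 - 26680 = -389181161/14587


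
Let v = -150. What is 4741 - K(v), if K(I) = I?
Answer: 4891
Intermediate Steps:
4741 - K(v) = 4741 - 1*(-150) = 4741 + 150 = 4891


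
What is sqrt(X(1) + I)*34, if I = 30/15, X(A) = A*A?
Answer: 34*sqrt(3) ≈ 58.890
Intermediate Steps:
X(A) = A**2
I = 2 (I = 30*(1/15) = 2)
sqrt(X(1) + I)*34 = sqrt(1**2 + 2)*34 = sqrt(1 + 2)*34 = sqrt(3)*34 = 34*sqrt(3)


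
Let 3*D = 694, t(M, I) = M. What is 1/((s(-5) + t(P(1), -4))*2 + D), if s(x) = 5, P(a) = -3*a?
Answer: 3/706 ≈ 0.0042493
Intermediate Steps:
D = 694/3 (D = (⅓)*694 = 694/3 ≈ 231.33)
1/((s(-5) + t(P(1), -4))*2 + D) = 1/((5 - 3*1)*2 + 694/3) = 1/((5 - 3)*2 + 694/3) = 1/(2*2 + 694/3) = 1/(4 + 694/3) = 1/(706/3) = 3/706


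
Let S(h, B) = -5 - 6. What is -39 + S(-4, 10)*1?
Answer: -50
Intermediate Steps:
S(h, B) = -11
-39 + S(-4, 10)*1 = -39 - 11*1 = -39 - 11 = -50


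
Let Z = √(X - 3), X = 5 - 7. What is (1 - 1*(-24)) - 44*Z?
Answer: 25 - 44*I*√5 ≈ 25.0 - 98.387*I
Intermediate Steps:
X = -2
Z = I*√5 (Z = √(-2 - 3) = √(-5) = I*√5 ≈ 2.2361*I)
(1 - 1*(-24)) - 44*Z = (1 - 1*(-24)) - 44*I*√5 = (1 + 24) - 44*I*√5 = 25 - 44*I*√5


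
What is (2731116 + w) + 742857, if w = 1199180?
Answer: 4673153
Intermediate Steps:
(2731116 + w) + 742857 = (2731116 + 1199180) + 742857 = 3930296 + 742857 = 4673153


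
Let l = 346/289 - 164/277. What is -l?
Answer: -48446/80053 ≈ -0.60517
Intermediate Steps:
l = 48446/80053 (l = 346*(1/289) - 164*1/277 = 346/289 - 164/277 = 48446/80053 ≈ 0.60517)
-l = -1*48446/80053 = -48446/80053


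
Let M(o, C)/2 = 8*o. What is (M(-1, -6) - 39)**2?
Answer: 3025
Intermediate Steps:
M(o, C) = 16*o (M(o, C) = 2*(8*o) = 16*o)
(M(-1, -6) - 39)**2 = (16*(-1) - 39)**2 = (-16 - 39)**2 = (-55)**2 = 3025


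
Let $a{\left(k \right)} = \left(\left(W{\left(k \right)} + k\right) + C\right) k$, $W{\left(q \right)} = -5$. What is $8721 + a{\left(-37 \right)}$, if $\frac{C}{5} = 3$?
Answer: $9720$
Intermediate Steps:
$C = 15$ ($C = 5 \cdot 3 = 15$)
$a{\left(k \right)} = k \left(10 + k\right)$ ($a{\left(k \right)} = \left(\left(-5 + k\right) + 15\right) k = \left(10 + k\right) k = k \left(10 + k\right)$)
$8721 + a{\left(-37 \right)} = 8721 - 37 \left(10 - 37\right) = 8721 - -999 = 8721 + 999 = 9720$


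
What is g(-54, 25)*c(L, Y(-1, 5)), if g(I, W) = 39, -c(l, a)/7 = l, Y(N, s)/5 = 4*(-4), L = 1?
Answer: -273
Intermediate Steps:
Y(N, s) = -80 (Y(N, s) = 5*(4*(-4)) = 5*(-16) = -80)
c(l, a) = -7*l
g(-54, 25)*c(L, Y(-1, 5)) = 39*(-7*1) = 39*(-7) = -273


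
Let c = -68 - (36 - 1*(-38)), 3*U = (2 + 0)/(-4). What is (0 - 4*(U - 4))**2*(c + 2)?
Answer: -350000/9 ≈ -38889.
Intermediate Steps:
U = -1/6 (U = ((2 + 0)/(-4))/3 = (2*(-1/4))/3 = (1/3)*(-1/2) = -1/6 ≈ -0.16667)
c = -142 (c = -68 - (36 + 38) = -68 - 1*74 = -68 - 74 = -142)
(0 - 4*(U - 4))**2*(c + 2) = (0 - 4*(-1/6 - 4))**2*(-142 + 2) = (0 - 4*(-25/6))**2*(-140) = (0 + 50/3)**2*(-140) = (50/3)**2*(-140) = (2500/9)*(-140) = -350000/9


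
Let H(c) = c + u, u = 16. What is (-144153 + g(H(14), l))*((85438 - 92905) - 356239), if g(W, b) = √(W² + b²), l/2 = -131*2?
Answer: 52429311018 - 727412*√68869 ≈ 5.2238e+10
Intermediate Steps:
H(c) = 16 + c (H(c) = c + 16 = 16 + c)
l = -524 (l = 2*(-131*2) = 2*(-262) = -524)
(-144153 + g(H(14), l))*((85438 - 92905) - 356239) = (-144153 + √((16 + 14)² + (-524)²))*((85438 - 92905) - 356239) = (-144153 + √(30² + 274576))*(-7467 - 356239) = (-144153 + √(900 + 274576))*(-363706) = (-144153 + √275476)*(-363706) = (-144153 + 2*√68869)*(-363706) = 52429311018 - 727412*√68869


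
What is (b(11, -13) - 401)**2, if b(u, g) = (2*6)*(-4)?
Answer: 201601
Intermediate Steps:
b(u, g) = -48 (b(u, g) = 12*(-4) = -48)
(b(11, -13) - 401)**2 = (-48 - 401)**2 = (-449)**2 = 201601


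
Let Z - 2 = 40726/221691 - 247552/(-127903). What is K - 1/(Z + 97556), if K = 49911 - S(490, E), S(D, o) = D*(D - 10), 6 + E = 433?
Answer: -512567131045453761789/2766311713145944 ≈ -1.8529e+5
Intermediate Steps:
Z = 116798915956/28354943973 (Z = 2 + (40726/221691 - 247552/(-127903)) = 2 + (40726*(1/221691) - 247552*(-1/127903)) = 2 + (40726/221691 + 247552/127903) = 2 + 60089028010/28354943973 = 116798915956/28354943973 ≈ 4.1192)
E = 427 (E = -6 + 433 = 427)
S(D, o) = D*(-10 + D)
K = -185289 (K = 49911 - 490*(-10 + 490) = 49911 - 490*480 = 49911 - 1*235200 = 49911 - 235200 = -185289)
K - 1/(Z + 97556) = -185289 - 1/(116798915956/28354943973 + 97556) = -185289 - 1/2766311713145944/28354943973 = -185289 - 1*28354943973/2766311713145944 = -185289 - 28354943973/2766311713145944 = -512567131045453761789/2766311713145944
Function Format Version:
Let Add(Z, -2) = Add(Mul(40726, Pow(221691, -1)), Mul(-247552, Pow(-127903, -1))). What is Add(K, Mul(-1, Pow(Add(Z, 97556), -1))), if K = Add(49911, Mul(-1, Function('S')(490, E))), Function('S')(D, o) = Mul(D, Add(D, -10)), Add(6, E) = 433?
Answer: Rational(-512567131045453761789, 2766311713145944) ≈ -1.8529e+5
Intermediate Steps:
Z = Rational(116798915956, 28354943973) (Z = Add(2, Add(Mul(40726, Pow(221691, -1)), Mul(-247552, Pow(-127903, -1)))) = Add(2, Add(Mul(40726, Rational(1, 221691)), Mul(-247552, Rational(-1, 127903)))) = Add(2, Add(Rational(40726, 221691), Rational(247552, 127903))) = Add(2, Rational(60089028010, 28354943973)) = Rational(116798915956, 28354943973) ≈ 4.1192)
E = 427 (E = Add(-6, 433) = 427)
Function('S')(D, o) = Mul(D, Add(-10, D))
K = -185289 (K = Add(49911, Mul(-1, Mul(490, Add(-10, 490)))) = Add(49911, Mul(-1, Mul(490, 480))) = Add(49911, Mul(-1, 235200)) = Add(49911, -235200) = -185289)
Add(K, Mul(-1, Pow(Add(Z, 97556), -1))) = Add(-185289, Mul(-1, Pow(Add(Rational(116798915956, 28354943973), 97556), -1))) = Add(-185289, Mul(-1, Pow(Rational(2766311713145944, 28354943973), -1))) = Add(-185289, Mul(-1, Rational(28354943973, 2766311713145944))) = Add(-185289, Rational(-28354943973, 2766311713145944)) = Rational(-512567131045453761789, 2766311713145944)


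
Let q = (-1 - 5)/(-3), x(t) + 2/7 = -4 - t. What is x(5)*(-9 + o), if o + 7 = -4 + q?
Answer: 1170/7 ≈ 167.14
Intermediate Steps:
x(t) = -30/7 - t (x(t) = -2/7 + (-4 - t) = -30/7 - t)
q = 2 (q = -6*(-1/3) = 2)
o = -9 (o = -7 + (-4 + 2) = -7 - 2 = -9)
x(5)*(-9 + o) = (-30/7 - 1*5)*(-9 - 9) = (-30/7 - 5)*(-18) = -65/7*(-18) = 1170/7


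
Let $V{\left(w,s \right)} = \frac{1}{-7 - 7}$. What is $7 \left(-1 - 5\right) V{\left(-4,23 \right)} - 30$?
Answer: $-27$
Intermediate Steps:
$V{\left(w,s \right)} = - \frac{1}{14}$ ($V{\left(w,s \right)} = \frac{1}{-14} = - \frac{1}{14}$)
$7 \left(-1 - 5\right) V{\left(-4,23 \right)} - 30 = 7 \left(-1 - 5\right) \left(- \frac{1}{14}\right) - 30 = 7 \left(-6\right) \left(- \frac{1}{14}\right) - 30 = \left(-42\right) \left(- \frac{1}{14}\right) - 30 = 3 - 30 = -27$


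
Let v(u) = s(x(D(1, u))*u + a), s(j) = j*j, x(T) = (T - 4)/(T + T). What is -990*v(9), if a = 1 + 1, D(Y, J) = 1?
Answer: -261855/2 ≈ -1.3093e+5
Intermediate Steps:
a = 2
x(T) = (-4 + T)/(2*T) (x(T) = (-4 + T)/((2*T)) = (-4 + T)*(1/(2*T)) = (-4 + T)/(2*T))
s(j) = j**2
v(u) = (2 - 3*u/2)**2 (v(u) = (((1/2)*(-4 + 1)/1)*u + 2)**2 = (((1/2)*1*(-3))*u + 2)**2 = (-3*u/2 + 2)**2 = (2 - 3*u/2)**2)
-990*v(9) = -495*(4 - 3*9)**2/2 = -495*(4 - 27)**2/2 = -495*(-23)**2/2 = -495*529/2 = -990*529/4 = -261855/2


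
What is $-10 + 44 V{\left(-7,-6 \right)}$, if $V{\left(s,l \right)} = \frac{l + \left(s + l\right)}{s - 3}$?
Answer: $\frac{368}{5} \approx 73.6$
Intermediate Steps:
$V{\left(s,l \right)} = \frac{s + 2 l}{-3 + s}$ ($V{\left(s,l \right)} = \frac{l + \left(l + s\right)}{-3 + s} = \frac{s + 2 l}{-3 + s}$)
$-10 + 44 V{\left(-7,-6 \right)} = -10 + 44 \frac{-7 + 2 \left(-6\right)}{-3 - 7} = -10 + 44 \frac{-7 - 12}{-10} = -10 + 44 \left(\left(- \frac{1}{10}\right) \left(-19\right)\right) = -10 + 44 \cdot \frac{19}{10} = -10 + \frac{418}{5} = \frac{368}{5}$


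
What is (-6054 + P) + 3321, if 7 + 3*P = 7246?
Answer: -320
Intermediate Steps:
P = 2413 (P = -7/3 + (⅓)*7246 = -7/3 + 7246/3 = 2413)
(-6054 + P) + 3321 = (-6054 + 2413) + 3321 = -3641 + 3321 = -320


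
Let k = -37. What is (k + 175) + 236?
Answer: 374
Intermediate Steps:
(k + 175) + 236 = (-37 + 175) + 236 = 138 + 236 = 374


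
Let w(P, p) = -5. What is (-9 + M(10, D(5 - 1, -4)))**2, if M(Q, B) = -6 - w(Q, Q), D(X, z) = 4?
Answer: 100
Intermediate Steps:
M(Q, B) = -1 (M(Q, B) = -6 - 1*(-5) = -6 + 5 = -1)
(-9 + M(10, D(5 - 1, -4)))**2 = (-9 - 1)**2 = (-10)**2 = 100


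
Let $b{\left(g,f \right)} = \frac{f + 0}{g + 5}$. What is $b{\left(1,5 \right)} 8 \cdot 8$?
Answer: $\frac{160}{3} \approx 53.333$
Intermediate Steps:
$b{\left(g,f \right)} = \frac{f}{5 + g}$
$b{\left(1,5 \right)} 8 \cdot 8 = \frac{5}{5 + 1} \cdot 8 \cdot 8 = \frac{5}{6} \cdot 8 \cdot 8 = \frac{20}{3} \cdot 8 = \frac{160}{3}$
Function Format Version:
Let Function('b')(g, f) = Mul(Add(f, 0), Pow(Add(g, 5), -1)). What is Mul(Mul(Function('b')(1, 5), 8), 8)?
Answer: Rational(160, 3) ≈ 53.333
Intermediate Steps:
Function('b')(g, f) = Mul(f, Pow(Add(5, g), -1))
Mul(Mul(Function('b')(1, 5), 8), 8) = Mul(Mul(Mul(5, Pow(Add(5, 1), -1)), 8), 8) = Mul(Mul(Mul(5, Pow(6, -1)), 8), 8) = Mul(Mul(Mul(5, Rational(1, 6)), 8), 8) = Mul(Mul(Rational(5, 6), 8), 8) = Mul(Rational(20, 3), 8) = Rational(160, 3)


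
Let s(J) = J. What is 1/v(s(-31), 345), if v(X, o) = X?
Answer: -1/31 ≈ -0.032258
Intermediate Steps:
1/v(s(-31), 345) = 1/(-31) = -1/31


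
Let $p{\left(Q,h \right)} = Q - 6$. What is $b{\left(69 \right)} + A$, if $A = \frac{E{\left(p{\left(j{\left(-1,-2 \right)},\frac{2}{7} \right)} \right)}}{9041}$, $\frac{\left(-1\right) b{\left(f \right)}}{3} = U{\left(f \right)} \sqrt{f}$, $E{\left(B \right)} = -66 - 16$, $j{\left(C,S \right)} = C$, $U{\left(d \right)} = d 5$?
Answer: $- \frac{82}{9041} - 1035 \sqrt{69} \approx -8597.4$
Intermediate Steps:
$U{\left(d \right)} = 5 d$
$p{\left(Q,h \right)} = -6 + Q$ ($p{\left(Q,h \right)} = Q - 6 = -6 + Q$)
$E{\left(B \right)} = -82$ ($E{\left(B \right)} = -66 - 16 = -82$)
$b{\left(f \right)} = - 15 f^{\frac{3}{2}}$ ($b{\left(f \right)} = - 3 \cdot 5 f \sqrt{f} = - 3 \cdot 5 f^{\frac{3}{2}} = - 15 f^{\frac{3}{2}}$)
$A = - \frac{82}{9041} \approx -0.0090698$
$b{\left(69 \right)} + A = - 15 \cdot 69^{\frac{3}{2}} - \frac{82}{9041} = - 15 \cdot 69 \sqrt{69} - \frac{82}{9041} = - 1035 \sqrt{69} - \frac{82}{9041} = - \frac{82}{9041} - 1035 \sqrt{69}$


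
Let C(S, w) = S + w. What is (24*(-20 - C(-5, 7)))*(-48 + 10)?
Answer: 20064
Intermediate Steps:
(24*(-20 - C(-5, 7)))*(-48 + 10) = (24*(-20 - (-5 + 7)))*(-48 + 10) = (24*(-20 - 1*2))*(-38) = (24*(-20 - 2))*(-38) = (24*(-22))*(-38) = -528*(-38) = 20064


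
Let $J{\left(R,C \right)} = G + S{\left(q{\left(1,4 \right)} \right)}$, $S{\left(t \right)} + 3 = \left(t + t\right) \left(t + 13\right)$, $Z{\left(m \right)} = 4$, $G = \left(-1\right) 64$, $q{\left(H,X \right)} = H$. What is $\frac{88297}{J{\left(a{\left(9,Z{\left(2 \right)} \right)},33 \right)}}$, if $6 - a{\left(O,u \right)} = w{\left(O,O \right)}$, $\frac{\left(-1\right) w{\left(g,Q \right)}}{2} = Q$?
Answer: $- \frac{88297}{39} \approx -2264.0$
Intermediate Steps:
$G = -64$
$w{\left(g,Q \right)} = - 2 Q$
$S{\left(t \right)} = -3 + 2 t \left(13 + t\right)$ ($S{\left(t \right)} = -3 + \left(t + t\right) \left(t + 13\right) = -3 + 2 t \left(13 + t\right)$)
$a{\left(O,u \right)} = 6 + 2 O$ ($a{\left(O,u \right)} = 6 - - 2 O = 6 + 2 O$)
$J{\left(R,C \right)} = -39$ ($J{\left(R,C \right)} = -64 + \left(-3 + 2 \cdot 1^{2} + 26 \cdot 1\right) = -64 + \left(-3 + 2 \cdot 1 + 26\right) = -64 + \left(-3 + 2 + 26\right) = -64 + 25 = -39$)
$\frac{88297}{J{\left(a{\left(9,Z{\left(2 \right)} \right)},33 \right)}} = \frac{88297}{-39} = 88297 \left(- \frac{1}{39}\right) = - \frac{88297}{39}$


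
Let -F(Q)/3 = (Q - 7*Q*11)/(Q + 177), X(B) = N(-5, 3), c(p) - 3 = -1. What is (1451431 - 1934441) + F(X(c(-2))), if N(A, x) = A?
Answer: -20769715/43 ≈ -4.8302e+5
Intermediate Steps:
c(p) = 2 (c(p) = 3 - 1 = 2)
X(B) = -5
F(Q) = 228*Q/(177 + Q) (F(Q) = -3*(Q - 7*Q*11)/(Q + 177) = -3*(Q - 77*Q)/(177 + Q) = -3*(-76*Q)/(177 + Q) = -(-228)*Q/(177 + Q) = 228*Q/(177 + Q))
(1451431 - 1934441) + F(X(c(-2))) = (1451431 - 1934441) + 228*(-5)/(177 - 5) = -483010 + 228*(-5)/172 = -483010 + 228*(-5)*(1/172) = -483010 - 285/43 = -20769715/43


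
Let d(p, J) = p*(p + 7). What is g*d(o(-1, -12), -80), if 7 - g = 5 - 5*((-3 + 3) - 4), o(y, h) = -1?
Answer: 108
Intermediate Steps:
d(p, J) = p*(7 + p)
g = -18 (g = 7 - (5 - 5*((-3 + 3) - 4)) = 7 - (5 - 5*(0 - 4)) = 7 - (5 - 5*(-4)) = 7 - (5 + 20) = 7 - 1*25 = 7 - 25 = -18)
g*d(o(-1, -12), -80) = -(-18)*(7 - 1) = -(-18)*6 = -18*(-6) = 108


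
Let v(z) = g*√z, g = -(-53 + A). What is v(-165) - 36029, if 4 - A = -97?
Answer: -36029 - 48*I*√165 ≈ -36029.0 - 616.57*I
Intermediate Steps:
A = 101 (A = 4 - 1*(-97) = 4 + 97 = 101)
g = -48 (g = -(-53 + 101) = -1*48 = -48)
v(z) = -48*√z
v(-165) - 36029 = -48*I*√165 - 36029 = -36029 - 48*I*√165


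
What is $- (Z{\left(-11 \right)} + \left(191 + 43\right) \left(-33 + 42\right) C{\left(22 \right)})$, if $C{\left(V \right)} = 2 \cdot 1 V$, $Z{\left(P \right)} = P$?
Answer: $-92653$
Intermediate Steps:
$C{\left(V \right)} = 2 V$
$- (Z{\left(-11 \right)} + \left(191 + 43\right) \left(-33 + 42\right) C{\left(22 \right)}) = - (-11 + \left(191 + 43\right) \left(-33 + 42\right) 2 \cdot 22) = - (-11 + 234 \cdot 9 \cdot 44) = - (-11 + 2106 \cdot 44) = - (-11 + 92664) = \left(-1\right) 92653 = -92653$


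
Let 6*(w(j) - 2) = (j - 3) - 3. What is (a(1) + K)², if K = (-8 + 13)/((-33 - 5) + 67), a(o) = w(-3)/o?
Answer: 1521/3364 ≈ 0.45214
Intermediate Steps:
w(j) = 1 + j/6 (w(j) = 2 + ((j - 3) - 3)/6 = 2 + ((-3 + j) - 3)/6 = 2 + (-6 + j)/6 = 2 + (-1 + j/6) = 1 + j/6)
a(o) = 1/(2*o) (a(o) = (1 + (⅙)*(-3))/o = (1 - ½)/o = 1/(2*o))
K = 5/29 (K = 5/(-38 + 67) = 5/29 ≈ 0.17241)
(a(1) + K)² = ((½)/1 + 5/29)² = ((½)*1 + 5/29)² = (½ + 5/29)² = (39/58)² = 1521/3364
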